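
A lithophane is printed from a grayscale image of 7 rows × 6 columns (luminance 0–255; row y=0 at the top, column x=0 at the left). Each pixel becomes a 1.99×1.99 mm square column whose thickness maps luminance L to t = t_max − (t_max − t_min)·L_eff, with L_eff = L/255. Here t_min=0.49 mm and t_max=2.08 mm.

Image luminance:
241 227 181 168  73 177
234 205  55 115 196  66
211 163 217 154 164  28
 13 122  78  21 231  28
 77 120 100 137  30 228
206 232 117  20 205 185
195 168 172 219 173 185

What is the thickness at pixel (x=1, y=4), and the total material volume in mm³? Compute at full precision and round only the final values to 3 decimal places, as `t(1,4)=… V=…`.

span = t_max - t_min = 2.08 - 0.49 = 1.590
L(1,4) = 120, L_eff = 120/255 = 0.470588
t(1,4) = 2.08 - 1.590·0.470588 = 1.332
Σt over all 7·6 pixels = 49.094
V = pitch²·Σt = 1.99²·49.094 = 194.417

t(1,4)=1.332 V=194.417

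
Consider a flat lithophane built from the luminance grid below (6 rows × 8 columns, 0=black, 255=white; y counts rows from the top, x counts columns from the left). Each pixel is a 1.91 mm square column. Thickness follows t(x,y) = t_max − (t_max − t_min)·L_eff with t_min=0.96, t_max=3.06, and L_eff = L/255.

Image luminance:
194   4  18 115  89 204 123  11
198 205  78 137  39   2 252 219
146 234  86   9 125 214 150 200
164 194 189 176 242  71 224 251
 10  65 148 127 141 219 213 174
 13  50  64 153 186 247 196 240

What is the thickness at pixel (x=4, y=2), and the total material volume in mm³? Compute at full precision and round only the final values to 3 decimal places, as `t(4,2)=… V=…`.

t(4,2)=2.031 V=331.269

span = t_max - t_min = 3.06 - 0.96 = 2.100
L(4,2) = 125, L_eff = 125/255 = 0.490196
t(4,2) = 3.06 - 2.100·0.490196 = 2.031
Σt over all 6·8 pixels = 15437/170 ≈ 90.8058824
V = pitch²·Σt = 1.91²·15437/170 = 331.269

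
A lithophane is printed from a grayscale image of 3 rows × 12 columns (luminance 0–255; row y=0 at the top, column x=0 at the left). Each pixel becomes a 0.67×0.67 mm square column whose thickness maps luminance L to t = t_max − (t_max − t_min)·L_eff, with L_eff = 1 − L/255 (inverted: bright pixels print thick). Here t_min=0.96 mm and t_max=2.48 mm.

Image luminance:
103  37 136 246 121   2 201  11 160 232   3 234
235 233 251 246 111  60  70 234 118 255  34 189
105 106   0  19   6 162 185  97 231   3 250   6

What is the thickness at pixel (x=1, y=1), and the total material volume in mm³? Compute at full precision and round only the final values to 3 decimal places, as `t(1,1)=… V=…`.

t(1,1)=2.349 V=28.069

span = t_max - t_min = 2.48 - 0.96 = 1.520
L(1,1) = 233, L_eff = 1 - 233/255 = 0.086275 (inverted)
t(1,1) = 2.48 - 1.520·0.086275 = 2.349
Σt over all 3·12 pixels = 62.528
V = pitch²·Σt = 0.67²·62.528 = 28.069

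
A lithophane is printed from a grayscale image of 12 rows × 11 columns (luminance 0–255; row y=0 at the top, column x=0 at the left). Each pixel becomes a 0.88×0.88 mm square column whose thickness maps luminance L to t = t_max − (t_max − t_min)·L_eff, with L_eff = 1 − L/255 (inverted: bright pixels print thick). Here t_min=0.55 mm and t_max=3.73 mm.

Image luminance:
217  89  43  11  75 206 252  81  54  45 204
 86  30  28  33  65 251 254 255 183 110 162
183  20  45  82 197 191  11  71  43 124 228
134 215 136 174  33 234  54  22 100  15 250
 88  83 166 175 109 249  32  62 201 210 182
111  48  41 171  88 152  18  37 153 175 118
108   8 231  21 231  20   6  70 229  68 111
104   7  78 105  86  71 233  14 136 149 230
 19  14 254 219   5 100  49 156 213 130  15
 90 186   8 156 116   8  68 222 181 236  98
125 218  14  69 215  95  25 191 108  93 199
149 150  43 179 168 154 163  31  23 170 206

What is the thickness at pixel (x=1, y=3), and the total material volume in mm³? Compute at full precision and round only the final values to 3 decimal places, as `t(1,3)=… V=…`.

t(1,3)=3.231 V=206.990

span = t_max - t_min = 3.73 - 0.55 = 3.180
L(1,3) = 215, L_eff = 1 - 215/255 = 0.156863 (inverted)
t(1,3) = 3.73 - 3.180·0.156863 = 3.231
Σt over all 12·11 pixels = 567993/2125 ≈ 267.2908235
V = pitch²·Σt = 0.88²·567993/2125 = 206.990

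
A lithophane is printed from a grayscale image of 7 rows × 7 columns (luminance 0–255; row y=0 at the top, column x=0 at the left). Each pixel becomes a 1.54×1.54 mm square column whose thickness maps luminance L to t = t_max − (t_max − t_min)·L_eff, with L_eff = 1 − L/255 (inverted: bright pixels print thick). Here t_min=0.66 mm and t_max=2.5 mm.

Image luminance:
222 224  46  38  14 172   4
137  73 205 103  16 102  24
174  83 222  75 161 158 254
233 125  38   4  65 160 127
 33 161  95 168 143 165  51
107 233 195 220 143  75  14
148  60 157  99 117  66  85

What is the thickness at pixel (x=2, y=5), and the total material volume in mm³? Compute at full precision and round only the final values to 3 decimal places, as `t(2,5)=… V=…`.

span = t_max - t_min = 2.5 - 0.66 = 1.840
L(2,5) = 195, L_eff = 1 - 195/255 = 0.235294 (inverted)
t(2,5) = 2.5 - 1.840·0.235294 = 2.067
Σt over all 7·7 pixels = 945383/12750 ≈ 74.1476863
V = pitch²·Σt = 1.54²·945383/12750 = 175.849

t(2,5)=2.067 V=175.849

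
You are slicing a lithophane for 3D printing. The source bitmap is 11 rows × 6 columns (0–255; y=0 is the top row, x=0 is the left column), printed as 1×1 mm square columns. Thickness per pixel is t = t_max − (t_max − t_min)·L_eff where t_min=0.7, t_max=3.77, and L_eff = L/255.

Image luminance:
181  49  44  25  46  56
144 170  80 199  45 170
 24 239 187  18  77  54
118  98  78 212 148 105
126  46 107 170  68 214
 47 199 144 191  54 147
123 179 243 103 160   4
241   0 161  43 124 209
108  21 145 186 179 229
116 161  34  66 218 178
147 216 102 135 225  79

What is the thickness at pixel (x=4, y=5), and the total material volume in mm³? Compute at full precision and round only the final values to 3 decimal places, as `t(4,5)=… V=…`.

t(4,5)=3.120 V=149.918

span = t_max - t_min = 3.77 - 0.7 = 3.070
L(4,5) = 54, L_eff = 54/255 = 0.211765
t(4,5) = 3.77 - 3.070·0.211765 = 3.120
Σt over all 11·6 pixels = 764581/5100 ≈ 149.9178431
V = pitch²·Σt = 1²·764581/5100 = 149.918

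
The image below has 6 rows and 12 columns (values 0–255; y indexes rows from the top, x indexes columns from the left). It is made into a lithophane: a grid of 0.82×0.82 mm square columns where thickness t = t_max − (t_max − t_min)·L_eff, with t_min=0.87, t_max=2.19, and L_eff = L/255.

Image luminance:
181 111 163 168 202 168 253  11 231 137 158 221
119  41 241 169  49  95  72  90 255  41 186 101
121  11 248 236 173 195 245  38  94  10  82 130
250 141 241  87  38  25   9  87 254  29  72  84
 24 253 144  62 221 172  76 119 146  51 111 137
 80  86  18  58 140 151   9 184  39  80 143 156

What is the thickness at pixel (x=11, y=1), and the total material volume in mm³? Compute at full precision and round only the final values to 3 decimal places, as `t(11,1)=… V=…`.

t(11,1)=1.667 V=74.618

span = t_max - t_min = 2.19 - 0.87 = 1.320
L(11,1) = 101, L_eff = 101/255 = 0.396078
t(11,1) = 2.19 - 1.320·0.396078 = 1.667
Σt over all 6·12 pixels = 235817/2125 ≈ 110.9727059
V = pitch²·Σt = 0.82²·235817/2125 = 74.618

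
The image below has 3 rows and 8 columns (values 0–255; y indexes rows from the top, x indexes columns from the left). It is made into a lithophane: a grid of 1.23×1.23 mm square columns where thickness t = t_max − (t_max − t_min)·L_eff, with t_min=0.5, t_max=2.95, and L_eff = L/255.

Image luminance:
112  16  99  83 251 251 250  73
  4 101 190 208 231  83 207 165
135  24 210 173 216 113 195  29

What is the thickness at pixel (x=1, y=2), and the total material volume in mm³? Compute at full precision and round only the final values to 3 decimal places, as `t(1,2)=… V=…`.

t(1,2)=2.719 V=57.416

span = t_max - t_min = 2.95 - 0.5 = 2.450
L(1,2) = 24, L_eff = 24/255 = 0.094118
t(1,2) = 2.95 - 2.450·0.094118 = 2.719
Σt over all 3·8 pixels = 193549/5100 ≈ 37.9507843
V = pitch²·Σt = 1.23²·193549/5100 = 57.416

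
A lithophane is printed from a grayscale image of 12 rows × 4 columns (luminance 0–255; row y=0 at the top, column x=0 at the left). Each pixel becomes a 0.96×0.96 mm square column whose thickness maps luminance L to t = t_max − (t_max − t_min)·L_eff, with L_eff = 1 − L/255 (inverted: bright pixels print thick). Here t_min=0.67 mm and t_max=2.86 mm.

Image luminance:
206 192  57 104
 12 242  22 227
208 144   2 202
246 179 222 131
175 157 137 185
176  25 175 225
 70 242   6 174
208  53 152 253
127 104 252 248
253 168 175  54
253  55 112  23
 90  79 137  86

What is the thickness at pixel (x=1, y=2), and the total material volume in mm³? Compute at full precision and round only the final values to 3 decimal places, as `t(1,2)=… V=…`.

t(1,2)=1.907 V=85.241

span = t_max - t_min = 2.86 - 0.67 = 2.190
L(1,2) = 144, L_eff = 1 - 144/255 = 0.435294 (inverted)
t(1,2) = 2.86 - 2.190·0.435294 = 1.907
Σt over all 12·4 pixels = 157237/1700 ≈ 92.4923529
V = pitch²·Σt = 0.96²·157237/1700 = 85.241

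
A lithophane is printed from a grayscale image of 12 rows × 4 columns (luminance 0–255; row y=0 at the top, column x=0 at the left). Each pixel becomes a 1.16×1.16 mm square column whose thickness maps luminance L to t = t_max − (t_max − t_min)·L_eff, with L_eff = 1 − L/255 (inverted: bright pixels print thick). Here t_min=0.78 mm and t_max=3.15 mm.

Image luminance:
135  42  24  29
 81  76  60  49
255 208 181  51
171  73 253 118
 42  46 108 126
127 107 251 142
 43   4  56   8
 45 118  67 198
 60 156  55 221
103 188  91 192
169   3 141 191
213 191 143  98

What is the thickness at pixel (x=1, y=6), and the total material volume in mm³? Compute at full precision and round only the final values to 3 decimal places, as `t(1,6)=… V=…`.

span = t_max - t_min = 3.15 - 0.78 = 2.370
L(1,6) = 4, L_eff = 1 - 4/255 = 0.984314 (inverted)
t(1,6) = 3.15 - 2.370·0.984314 = 0.817
Σt over all 12·4 pixels = 753451/8500 ≈ 88.6412941
V = pitch²·Σt = 1.16²·753451/8500 = 119.276

t(1,6)=0.817 V=119.276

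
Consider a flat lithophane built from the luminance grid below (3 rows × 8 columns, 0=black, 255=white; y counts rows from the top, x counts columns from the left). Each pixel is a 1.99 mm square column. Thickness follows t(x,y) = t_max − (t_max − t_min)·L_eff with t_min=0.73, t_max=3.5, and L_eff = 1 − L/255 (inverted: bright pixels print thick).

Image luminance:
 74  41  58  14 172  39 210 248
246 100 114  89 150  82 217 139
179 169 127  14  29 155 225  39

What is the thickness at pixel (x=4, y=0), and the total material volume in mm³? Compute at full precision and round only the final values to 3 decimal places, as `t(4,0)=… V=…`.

t(4,0)=2.598 V=195.422

span = t_max - t_min = 3.5 - 0.73 = 2.770
L(4,0) = 172, L_eff = 1 - 172/255 = 0.325490 (inverted)
t(4,0) = 3.5 - 2.770·0.325490 = 2.598
Σt over all 3·8 pixels = 125837/2550 ≈ 49.3478431
V = pitch²·Σt = 1.99²·125837/2550 = 195.422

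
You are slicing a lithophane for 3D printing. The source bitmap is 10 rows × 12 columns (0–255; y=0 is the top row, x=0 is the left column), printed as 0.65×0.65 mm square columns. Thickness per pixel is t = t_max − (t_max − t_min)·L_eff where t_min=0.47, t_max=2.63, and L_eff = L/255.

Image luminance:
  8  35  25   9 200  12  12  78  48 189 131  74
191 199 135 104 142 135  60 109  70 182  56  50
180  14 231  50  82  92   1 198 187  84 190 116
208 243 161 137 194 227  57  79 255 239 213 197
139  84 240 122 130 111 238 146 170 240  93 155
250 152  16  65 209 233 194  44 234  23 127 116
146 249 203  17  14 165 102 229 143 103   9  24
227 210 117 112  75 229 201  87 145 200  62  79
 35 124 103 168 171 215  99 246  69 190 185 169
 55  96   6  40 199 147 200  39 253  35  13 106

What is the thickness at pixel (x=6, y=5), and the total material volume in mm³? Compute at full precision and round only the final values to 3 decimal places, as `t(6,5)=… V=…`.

t(6,5)=0.987 V=77.758

span = t_max - t_min = 2.63 - 0.47 = 2.160
L(6,5) = 194, L_eff = 194/255 = 0.760784
t(6,5) = 2.63 - 2.160·0.760784 = 0.987
Σt over all 10·12 pixels = 391092/2125 ≈ 184.0432941
V = pitch²·Σt = 0.65²·391092/2125 = 77.758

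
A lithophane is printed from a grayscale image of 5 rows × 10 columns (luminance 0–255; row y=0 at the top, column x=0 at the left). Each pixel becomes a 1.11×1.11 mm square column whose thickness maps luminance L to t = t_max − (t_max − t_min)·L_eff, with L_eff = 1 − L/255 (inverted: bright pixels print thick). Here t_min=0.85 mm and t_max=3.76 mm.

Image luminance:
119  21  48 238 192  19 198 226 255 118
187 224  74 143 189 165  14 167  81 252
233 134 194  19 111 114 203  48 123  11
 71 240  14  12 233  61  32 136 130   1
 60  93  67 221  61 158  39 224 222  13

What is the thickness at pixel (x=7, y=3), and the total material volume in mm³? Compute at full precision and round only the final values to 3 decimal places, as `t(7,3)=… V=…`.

t(7,3)=2.402 V=139.651

span = t_max - t_min = 3.76 - 0.85 = 2.910
L(7,3) = 136, L_eff = 1 - 136/255 = 0.466667 (inverted)
t(7,3) = 3.76 - 2.910·0.466667 = 2.402
Σt over all 5·10 pixels = 481713/4250 ≈ 113.3442353
V = pitch²·Σt = 1.11²·481713/4250 = 139.651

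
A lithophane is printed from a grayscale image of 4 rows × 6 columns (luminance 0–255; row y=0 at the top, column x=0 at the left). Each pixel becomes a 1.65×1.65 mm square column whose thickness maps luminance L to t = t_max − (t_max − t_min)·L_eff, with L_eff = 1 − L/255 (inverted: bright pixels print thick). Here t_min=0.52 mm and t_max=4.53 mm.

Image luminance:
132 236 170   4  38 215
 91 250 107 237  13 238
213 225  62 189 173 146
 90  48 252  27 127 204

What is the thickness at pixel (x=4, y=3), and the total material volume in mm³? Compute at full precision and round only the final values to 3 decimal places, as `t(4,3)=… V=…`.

span = t_max - t_min = 4.53 - 0.52 = 4.010
L(4,3) = 127, L_eff = 1 - 127/255 = 0.501961 (inverted)
t(4,3) = 4.53 - 4.010·0.501961 = 2.517
Σt over all 4·6 pixels = 1716527/25500 ≈ 67.3147843
V = pitch²·Σt = 1.65²·1716527/25500 = 183.265

t(4,3)=2.517 V=183.265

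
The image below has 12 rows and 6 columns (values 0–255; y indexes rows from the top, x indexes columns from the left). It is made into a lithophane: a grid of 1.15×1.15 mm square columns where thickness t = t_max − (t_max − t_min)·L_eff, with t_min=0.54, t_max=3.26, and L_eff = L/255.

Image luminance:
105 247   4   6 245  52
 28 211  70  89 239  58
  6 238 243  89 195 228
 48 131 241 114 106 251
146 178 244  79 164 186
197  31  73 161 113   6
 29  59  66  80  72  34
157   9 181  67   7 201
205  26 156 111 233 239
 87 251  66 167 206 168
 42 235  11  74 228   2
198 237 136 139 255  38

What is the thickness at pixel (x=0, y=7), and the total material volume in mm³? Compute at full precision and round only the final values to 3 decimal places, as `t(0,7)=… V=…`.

span = t_max - t_min = 3.26 - 0.54 = 2.720
L(0,7) = 157, L_eff = 157/255 = 0.615686
t(0,7) = 3.26 - 2.720·0.615686 = 1.585
Σt over all 12·6 pixels = 135.584
V = pitch²·Σt = 1.15²·135.584 = 179.310

t(0,7)=1.585 V=179.310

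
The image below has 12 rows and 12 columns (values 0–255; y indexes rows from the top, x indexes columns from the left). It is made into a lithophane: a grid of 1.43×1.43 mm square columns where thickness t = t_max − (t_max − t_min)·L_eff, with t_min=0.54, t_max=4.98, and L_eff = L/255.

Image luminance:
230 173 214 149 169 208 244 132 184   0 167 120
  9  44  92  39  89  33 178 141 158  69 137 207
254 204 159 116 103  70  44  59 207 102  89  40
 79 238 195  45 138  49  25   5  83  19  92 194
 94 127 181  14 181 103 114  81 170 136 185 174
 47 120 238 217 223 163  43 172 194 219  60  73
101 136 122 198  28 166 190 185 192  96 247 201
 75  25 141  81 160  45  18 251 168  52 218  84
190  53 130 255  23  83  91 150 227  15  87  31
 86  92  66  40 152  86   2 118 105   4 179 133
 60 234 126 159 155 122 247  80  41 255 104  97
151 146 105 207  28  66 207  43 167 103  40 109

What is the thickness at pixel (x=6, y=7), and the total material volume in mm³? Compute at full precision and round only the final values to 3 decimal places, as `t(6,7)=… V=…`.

span = t_max - t_min = 4.98 - 0.54 = 4.440
L(6,7) = 18, L_eff = 18/255 = 0.070588
t(6,7) = 4.98 - 4.440·0.070588 = 4.667
Σt over all 12·12 pixels = 866982/2125 ≈ 407.9915294
V = pitch²·Σt = 1.43²·866982/2125 = 834.302

t(6,7)=4.667 V=834.302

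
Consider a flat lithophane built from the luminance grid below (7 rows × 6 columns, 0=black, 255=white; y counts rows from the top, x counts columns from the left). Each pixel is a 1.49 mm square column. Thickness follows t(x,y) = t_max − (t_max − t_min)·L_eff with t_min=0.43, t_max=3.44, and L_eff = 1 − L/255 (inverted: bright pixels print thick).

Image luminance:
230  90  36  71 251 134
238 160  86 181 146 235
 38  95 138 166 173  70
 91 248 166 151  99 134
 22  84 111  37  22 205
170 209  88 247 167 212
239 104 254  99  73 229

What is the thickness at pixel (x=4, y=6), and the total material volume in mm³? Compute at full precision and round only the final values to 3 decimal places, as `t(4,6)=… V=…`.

span = t_max - t_min = 3.44 - 0.43 = 3.010
L(4,6) = 73, L_eff = 1 - 73/255 = 0.713725 (inverted)
t(4,6) = 3.44 - 3.010·0.713725 = 1.292
Σt over all 7·6 pixels = 2266229/25500 ≈ 88.8717255
V = pitch²·Σt = 1.49²·2266229/25500 = 197.304

t(4,6)=1.292 V=197.304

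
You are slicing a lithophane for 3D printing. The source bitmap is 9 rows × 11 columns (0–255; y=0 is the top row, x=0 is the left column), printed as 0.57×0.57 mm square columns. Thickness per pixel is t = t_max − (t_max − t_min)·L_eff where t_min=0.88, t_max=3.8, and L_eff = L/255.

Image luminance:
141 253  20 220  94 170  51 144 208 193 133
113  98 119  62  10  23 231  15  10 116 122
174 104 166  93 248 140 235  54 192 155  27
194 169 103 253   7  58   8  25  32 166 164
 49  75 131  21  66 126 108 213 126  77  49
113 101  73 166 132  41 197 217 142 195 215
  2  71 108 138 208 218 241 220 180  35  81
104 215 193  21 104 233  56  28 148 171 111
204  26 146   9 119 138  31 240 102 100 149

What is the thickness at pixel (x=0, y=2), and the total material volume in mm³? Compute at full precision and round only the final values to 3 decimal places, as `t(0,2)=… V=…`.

span = t_max - t_min = 3.8 - 0.88 = 2.920
L(0,2) = 174, L_eff = 174/255 = 0.682353
t(0,2) = 3.8 - 2.920·0.682353 = 1.808
Σt over all 9·11 pixels = 505089/2125 ≈ 237.6889412
V = pitch²·Σt = 0.57²·505089/2125 = 77.225

t(0,2)=1.808 V=77.225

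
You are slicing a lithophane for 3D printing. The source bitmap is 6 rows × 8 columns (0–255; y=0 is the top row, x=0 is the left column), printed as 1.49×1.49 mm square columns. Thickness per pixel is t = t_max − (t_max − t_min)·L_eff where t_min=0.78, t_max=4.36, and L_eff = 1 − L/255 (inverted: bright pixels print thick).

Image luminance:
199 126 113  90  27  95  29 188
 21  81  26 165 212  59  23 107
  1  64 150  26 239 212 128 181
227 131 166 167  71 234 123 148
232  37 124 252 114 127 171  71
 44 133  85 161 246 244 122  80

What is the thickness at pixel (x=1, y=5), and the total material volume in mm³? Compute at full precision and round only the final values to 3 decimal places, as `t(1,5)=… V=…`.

t(1,5)=2.647 V=272.375

span = t_max - t_min = 4.36 - 0.78 = 3.580
L(1,5) = 133, L_eff = 1 - 133/255 = 0.478431 (inverted)
t(1,5) = 4.36 - 3.580·0.478431 = 2.647
Σt over all 6·8 pixels = 260708/2125 ≈ 122.6861176
V = pitch²·Σt = 1.49²·260708/2125 = 272.375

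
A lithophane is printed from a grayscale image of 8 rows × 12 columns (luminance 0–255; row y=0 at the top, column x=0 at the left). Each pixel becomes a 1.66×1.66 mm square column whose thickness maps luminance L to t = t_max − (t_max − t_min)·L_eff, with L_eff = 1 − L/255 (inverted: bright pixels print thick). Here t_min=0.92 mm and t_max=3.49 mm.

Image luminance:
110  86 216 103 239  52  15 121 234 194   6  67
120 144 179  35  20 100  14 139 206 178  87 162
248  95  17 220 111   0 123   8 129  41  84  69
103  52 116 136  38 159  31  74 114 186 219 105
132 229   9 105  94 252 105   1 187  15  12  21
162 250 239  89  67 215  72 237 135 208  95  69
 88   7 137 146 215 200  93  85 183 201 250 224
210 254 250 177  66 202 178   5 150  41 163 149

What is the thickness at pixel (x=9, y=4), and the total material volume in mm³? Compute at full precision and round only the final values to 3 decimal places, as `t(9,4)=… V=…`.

span = t_max - t_min = 3.49 - 0.92 = 2.570
L(9,4) = 15, L_eff = 1 - 15/255 = 0.941176 (inverted)
t(9,4) = 3.49 - 2.570·0.941176 = 1.071
Σt over all 8·12 pixels = 1776921/8500 ≈ 209.0495294
V = pitch²·Σt = 1.66²·1776921/8500 = 576.057

t(9,4)=1.071 V=576.057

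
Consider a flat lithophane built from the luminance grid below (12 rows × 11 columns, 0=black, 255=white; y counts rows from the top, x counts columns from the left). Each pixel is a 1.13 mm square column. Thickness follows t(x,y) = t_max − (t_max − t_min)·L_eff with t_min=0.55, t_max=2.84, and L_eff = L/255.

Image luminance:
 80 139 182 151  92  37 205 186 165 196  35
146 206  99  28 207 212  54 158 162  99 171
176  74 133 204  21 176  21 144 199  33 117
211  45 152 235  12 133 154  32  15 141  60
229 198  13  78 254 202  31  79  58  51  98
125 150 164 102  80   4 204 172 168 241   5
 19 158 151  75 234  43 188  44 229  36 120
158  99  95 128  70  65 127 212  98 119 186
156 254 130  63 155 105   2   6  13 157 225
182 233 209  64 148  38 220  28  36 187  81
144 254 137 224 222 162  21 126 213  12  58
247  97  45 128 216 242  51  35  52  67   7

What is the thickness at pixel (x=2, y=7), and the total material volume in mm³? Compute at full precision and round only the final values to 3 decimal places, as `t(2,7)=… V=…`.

span = t_max - t_min = 2.84 - 0.55 = 2.290
L(2,7) = 95, L_eff = 95/255 = 0.372549
t(2,7) = 2.84 - 2.290·0.372549 = 1.987
Σt over all 12·11 pixels = 116489/510 ≈ 228.4098039
V = pitch²·Σt = 1.13²·116489/510 = 291.656

t(2,7)=1.987 V=291.656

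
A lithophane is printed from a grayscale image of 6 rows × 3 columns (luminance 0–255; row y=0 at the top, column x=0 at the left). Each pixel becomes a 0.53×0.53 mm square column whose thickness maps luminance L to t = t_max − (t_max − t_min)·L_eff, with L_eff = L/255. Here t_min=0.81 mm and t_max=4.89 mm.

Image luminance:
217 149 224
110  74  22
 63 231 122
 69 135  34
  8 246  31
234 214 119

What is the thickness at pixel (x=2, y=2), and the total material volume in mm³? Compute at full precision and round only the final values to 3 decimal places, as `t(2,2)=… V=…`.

t(2,2)=2.938 V=14.379

span = t_max - t_min = 4.89 - 0.81 = 4.080
L(2,2) = 122, L_eff = 122/255 = 0.478431
t(2,2) = 4.89 - 4.080·0.478431 = 2.938
Σt over all 6·3 pixels = 51.188
V = pitch²·Σt = 0.53²·51.188 = 14.379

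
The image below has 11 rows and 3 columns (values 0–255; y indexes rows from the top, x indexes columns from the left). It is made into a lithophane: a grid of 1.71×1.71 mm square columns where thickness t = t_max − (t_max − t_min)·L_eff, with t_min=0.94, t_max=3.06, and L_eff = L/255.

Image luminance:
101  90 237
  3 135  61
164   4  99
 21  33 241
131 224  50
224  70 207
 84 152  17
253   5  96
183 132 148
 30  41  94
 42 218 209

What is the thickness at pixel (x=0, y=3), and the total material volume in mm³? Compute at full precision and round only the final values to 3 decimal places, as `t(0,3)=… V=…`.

t(0,3)=2.885 V=202.921

span = t_max - t_min = 3.06 - 0.94 = 2.120
L(0,3) = 21, L_eff = 21/255 = 0.082353
t(0,3) = 3.06 - 2.120·0.082353 = 2.885
Σt over all 11·3 pixels = 884801/12750 ≈ 69.3961569
V = pitch²·Σt = 1.71²·884801/12750 = 202.921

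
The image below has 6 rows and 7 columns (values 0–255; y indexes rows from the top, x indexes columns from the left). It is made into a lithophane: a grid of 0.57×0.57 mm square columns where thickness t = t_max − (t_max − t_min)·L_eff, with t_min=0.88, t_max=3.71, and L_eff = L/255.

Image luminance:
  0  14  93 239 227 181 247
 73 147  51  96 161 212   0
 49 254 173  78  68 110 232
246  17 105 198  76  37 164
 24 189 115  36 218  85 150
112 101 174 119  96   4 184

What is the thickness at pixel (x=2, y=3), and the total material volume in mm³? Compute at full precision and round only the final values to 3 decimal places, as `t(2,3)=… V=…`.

t(2,3)=2.545 V=32.038

span = t_max - t_min = 3.71 - 0.88 = 2.830
L(2,3) = 105, L_eff = 105/255 = 0.411765
t(2,3) = 3.71 - 2.830·0.411765 = 2.545
Σt over all 6·7 pixels = 502909/5100 ≈ 98.6096078
V = pitch²·Σt = 0.57²·502909/5100 = 32.038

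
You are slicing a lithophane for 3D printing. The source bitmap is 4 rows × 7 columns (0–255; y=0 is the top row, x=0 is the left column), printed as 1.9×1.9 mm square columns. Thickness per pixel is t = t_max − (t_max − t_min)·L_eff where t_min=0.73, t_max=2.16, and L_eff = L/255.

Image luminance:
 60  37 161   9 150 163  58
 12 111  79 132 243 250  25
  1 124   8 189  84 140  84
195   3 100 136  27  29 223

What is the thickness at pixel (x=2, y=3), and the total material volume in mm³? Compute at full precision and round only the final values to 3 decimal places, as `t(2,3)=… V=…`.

t(2,3)=1.599 V=160.981

span = t_max - t_min = 2.16 - 0.73 = 1.430
L(2,3) = 100, L_eff = 100/255 = 0.392157
t(2,3) = 2.16 - 1.430·0.392157 = 1.599
Σt over all 4·7 pixels = 1137121/25500 ≈ 44.5929804
V = pitch²·Σt = 1.9²·1137121/25500 = 160.981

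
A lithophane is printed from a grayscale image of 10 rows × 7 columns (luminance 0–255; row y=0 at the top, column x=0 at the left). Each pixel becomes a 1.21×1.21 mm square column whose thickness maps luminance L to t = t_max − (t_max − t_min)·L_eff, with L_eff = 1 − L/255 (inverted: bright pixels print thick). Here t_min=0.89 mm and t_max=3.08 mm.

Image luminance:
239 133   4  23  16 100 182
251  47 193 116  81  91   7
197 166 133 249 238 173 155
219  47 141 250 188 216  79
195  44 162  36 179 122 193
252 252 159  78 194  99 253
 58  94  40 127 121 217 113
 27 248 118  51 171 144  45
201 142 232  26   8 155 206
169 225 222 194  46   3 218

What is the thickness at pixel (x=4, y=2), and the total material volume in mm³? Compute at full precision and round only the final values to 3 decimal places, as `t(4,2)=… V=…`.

span = t_max - t_min = 3.08 - 0.89 = 2.190
L(4,2) = 238, L_eff = 1 - 238/255 = 0.066667 (inverted)
t(4,2) = 3.08 - 2.190·0.066667 = 2.934
Σt over all 10·7 pixels = 1242979/8500 ≈ 146.2328235
V = pitch²·Σt = 1.21²·1242979/8500 = 214.099

t(4,2)=2.934 V=214.099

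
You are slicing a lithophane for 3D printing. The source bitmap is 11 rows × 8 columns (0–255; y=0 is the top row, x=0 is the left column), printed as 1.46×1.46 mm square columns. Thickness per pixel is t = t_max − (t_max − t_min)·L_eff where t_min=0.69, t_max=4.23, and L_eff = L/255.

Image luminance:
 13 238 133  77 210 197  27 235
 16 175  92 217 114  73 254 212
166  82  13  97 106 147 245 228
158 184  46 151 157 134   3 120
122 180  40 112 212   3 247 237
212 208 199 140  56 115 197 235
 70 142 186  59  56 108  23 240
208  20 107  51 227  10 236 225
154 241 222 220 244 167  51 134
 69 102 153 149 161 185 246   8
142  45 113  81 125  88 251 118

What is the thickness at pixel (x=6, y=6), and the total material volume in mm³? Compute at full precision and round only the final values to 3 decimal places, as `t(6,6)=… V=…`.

span = t_max - t_min = 4.23 - 0.69 = 3.540
L(6,6) = 23, L_eff = 23/255 = 0.090196
t(6,6) = 4.23 - 3.540·0.090196 = 3.911
Σt over all 11·8 pixels = 428986/2125 ≈ 201.8757647
V = pitch²·Σt = 1.46²·428986/2125 = 430.318

t(6,6)=3.911 V=430.318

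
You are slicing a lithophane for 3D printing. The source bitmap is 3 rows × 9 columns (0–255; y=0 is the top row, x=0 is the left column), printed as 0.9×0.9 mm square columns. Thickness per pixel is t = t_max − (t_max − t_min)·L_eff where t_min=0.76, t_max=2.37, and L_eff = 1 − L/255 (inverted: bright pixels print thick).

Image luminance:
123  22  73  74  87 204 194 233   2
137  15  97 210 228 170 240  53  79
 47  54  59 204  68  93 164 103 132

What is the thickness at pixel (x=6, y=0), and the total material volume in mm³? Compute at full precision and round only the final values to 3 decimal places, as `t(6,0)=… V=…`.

t(6,0)=1.985 V=32.807

span = t_max - t_min = 2.37 - 0.76 = 1.610
L(6,0) = 194, L_eff = 1 - 194/255 = 0.239216 (inverted)
t(6,0) = 2.37 - 1.610·0.239216 = 1.985
Σt over all 3·9 pixels = 13771/340 ≈ 40.5029412
V = pitch²·Σt = 0.9²·13771/340 = 32.807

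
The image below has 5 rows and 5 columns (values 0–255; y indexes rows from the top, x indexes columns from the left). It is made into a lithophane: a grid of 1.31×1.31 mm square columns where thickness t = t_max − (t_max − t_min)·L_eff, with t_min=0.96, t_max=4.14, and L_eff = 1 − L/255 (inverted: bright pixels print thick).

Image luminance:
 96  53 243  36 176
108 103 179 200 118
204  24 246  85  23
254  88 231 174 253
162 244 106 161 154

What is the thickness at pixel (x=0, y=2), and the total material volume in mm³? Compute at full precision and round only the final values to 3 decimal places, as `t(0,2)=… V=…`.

span = t_max - t_min = 4.14 - 0.96 = 3.180
L(0,2) = 204, L_eff = 1 - 204/255 = 0.200000 (inverted)
t(0,2) = 4.14 - 3.180·0.200000 = 3.504
Σt over all 5·5 pixels = 299213/4250 ≈ 70.4030588
V = pitch²·Σt = 1.31²·299213/4250 = 120.819

t(0,2)=3.504 V=120.819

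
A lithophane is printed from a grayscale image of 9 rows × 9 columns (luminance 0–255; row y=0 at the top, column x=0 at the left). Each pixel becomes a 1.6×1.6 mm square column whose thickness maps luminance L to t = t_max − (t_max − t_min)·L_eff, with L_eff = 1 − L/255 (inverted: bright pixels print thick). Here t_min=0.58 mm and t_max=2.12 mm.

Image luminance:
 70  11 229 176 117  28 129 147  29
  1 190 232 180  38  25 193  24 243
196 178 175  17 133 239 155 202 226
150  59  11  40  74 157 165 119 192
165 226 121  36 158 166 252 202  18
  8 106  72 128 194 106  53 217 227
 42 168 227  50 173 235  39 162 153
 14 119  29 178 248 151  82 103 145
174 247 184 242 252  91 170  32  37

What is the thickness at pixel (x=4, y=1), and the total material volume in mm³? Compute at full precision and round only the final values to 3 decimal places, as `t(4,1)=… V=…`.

t(4,1)=0.809 V=286.499

span = t_max - t_min = 2.12 - 0.58 = 1.540
L(4,1) = 38, L_eff = 1 - 38/255 = 0.850980 (inverted)
t(4,1) = 2.12 - 1.540·0.850980 = 0.809
Σt over all 9·9 pixels = 475633/4250 ≈ 111.9136471
V = pitch²·Σt = 1.6²·475633/4250 = 286.499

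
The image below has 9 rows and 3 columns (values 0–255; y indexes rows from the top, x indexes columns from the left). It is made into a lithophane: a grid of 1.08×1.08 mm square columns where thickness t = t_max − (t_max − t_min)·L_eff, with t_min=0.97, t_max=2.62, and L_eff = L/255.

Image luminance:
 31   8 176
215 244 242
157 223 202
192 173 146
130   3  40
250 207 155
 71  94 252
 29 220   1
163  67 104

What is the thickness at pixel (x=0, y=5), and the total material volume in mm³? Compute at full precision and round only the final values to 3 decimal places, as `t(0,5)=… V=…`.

t(0,5)=1.002 V=53.869

span = t_max - t_min = 2.62 - 0.97 = 1.650
L(0,5) = 250, L_eff = 250/255 = 0.980392
t(0,5) = 2.62 - 1.650·0.980392 = 1.002
Σt over all 9·3 pixels = 78513/1700 ≈ 46.1841176
V = pitch²·Σt = 1.08²·78513/1700 = 53.869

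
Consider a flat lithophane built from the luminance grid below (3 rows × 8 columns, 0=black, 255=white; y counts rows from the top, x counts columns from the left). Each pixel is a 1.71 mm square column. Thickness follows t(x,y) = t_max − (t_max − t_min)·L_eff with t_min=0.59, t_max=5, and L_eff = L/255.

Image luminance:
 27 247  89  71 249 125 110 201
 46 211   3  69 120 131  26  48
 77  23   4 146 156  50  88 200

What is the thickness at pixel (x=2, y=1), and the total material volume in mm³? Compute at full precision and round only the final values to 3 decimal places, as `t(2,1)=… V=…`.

t(2,1)=4.948 V=223.608

span = t_max - t_min = 5 - 0.59 = 4.410
L(2,1) = 3, L_eff = 3/255 = 0.011765
t(2,1) = 5 - 4.410·0.011765 = 4.948
Σt over all 3·8 pixels = 650001/8500 ≈ 76.4707059
V = pitch²·Σt = 1.71²·650001/8500 = 223.608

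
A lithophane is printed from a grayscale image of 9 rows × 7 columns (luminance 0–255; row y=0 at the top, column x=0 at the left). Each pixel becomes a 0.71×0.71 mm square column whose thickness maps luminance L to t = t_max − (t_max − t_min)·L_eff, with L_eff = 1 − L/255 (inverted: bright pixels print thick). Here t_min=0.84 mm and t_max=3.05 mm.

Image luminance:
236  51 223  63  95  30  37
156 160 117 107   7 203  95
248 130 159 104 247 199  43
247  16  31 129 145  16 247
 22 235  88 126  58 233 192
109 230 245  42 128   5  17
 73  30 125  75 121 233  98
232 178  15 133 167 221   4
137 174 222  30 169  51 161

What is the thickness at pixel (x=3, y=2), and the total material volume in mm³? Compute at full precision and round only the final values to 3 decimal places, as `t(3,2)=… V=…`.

t(3,2)=1.741 V=61.278

span = t_max - t_min = 3.05 - 0.84 = 2.210
L(3,2) = 104, L_eff = 1 - 104/255 = 0.592157 (inverted)
t(3,2) = 3.05 - 2.210·0.592157 = 1.741
Σt over all 9·7 pixels = 121.56
V = pitch²·Σt = 0.71²·121.56 = 61.278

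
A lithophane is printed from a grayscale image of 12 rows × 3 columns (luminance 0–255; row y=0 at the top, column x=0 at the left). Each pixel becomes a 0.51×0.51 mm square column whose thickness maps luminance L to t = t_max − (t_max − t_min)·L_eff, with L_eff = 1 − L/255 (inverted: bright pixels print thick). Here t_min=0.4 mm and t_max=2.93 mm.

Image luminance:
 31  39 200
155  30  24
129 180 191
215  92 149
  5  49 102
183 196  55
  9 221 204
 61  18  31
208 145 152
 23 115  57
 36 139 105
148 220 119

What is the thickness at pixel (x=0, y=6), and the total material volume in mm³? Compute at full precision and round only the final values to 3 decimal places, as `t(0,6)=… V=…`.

t(0,6)=0.489 V=14.161

span = t_max - t_min = 2.93 - 0.4 = 2.530
L(0,6) = 9, L_eff = 1 - 9/255 = 0.964706 (inverted)
t(0,6) = 2.93 - 2.530·0.964706 = 0.489
Σt over all 12·3 pixels = 347077/6375 ≈ 54.4434510
V = pitch²·Σt = 0.51²·347077/6375 = 14.161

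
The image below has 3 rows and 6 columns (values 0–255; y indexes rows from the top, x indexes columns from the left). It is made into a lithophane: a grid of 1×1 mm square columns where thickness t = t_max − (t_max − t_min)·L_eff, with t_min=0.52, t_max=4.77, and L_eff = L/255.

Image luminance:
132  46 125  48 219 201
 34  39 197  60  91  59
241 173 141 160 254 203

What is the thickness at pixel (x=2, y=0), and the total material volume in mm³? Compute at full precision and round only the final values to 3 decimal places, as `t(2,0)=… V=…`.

span = t_max - t_min = 4.77 - 0.52 = 4.250
L(2,0) = 125, L_eff = 125/255 = 0.490196
t(2,0) = 4.77 - 4.250·0.490196 = 2.687
Σt over all 3·6 pixels = 13643/300 ≈ 45.4766667
V = pitch²·Σt = 1²·13643/300 = 45.477

t(2,0)=2.687 V=45.477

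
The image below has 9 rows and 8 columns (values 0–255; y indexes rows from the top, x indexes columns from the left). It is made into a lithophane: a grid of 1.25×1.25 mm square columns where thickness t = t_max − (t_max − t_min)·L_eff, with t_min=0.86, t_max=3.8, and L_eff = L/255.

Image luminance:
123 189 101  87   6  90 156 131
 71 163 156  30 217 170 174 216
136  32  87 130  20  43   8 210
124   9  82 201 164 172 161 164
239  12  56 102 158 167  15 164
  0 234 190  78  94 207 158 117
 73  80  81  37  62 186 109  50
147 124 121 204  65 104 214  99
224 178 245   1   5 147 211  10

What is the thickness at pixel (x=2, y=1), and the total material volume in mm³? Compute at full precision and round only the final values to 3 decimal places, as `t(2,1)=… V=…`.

span = t_max - t_min = 3.8 - 0.86 = 2.940
L(2,1) = 156, L_eff = 156/255 = 0.611765
t(2,1) = 3.8 - 2.940·0.611765 = 2.001
Σt over all 9·8 pixels = 741841/4250 ≈ 174.5508235
V = pitch²·Σt = 1.25²·741841/4250 = 272.736

t(2,1)=2.001 V=272.736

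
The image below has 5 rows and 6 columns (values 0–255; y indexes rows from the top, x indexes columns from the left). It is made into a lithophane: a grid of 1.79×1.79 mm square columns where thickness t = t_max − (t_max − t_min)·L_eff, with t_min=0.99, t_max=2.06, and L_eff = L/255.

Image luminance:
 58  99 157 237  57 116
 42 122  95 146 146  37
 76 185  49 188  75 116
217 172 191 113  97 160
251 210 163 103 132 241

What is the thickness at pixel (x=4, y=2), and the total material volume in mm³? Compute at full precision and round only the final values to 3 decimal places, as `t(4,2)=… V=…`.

span = t_max - t_min = 2.06 - 0.99 = 1.070
L(4,2) = 75, L_eff = 75/255 = 0.294118
t(4,2) = 2.06 - 1.070·0.294118 = 1.745
Σt over all 5·6 pixels = 1142443/25500 ≈ 44.8016863
V = pitch²·Σt = 1.79²·1142443/25500 = 143.549

t(4,2)=1.745 V=143.549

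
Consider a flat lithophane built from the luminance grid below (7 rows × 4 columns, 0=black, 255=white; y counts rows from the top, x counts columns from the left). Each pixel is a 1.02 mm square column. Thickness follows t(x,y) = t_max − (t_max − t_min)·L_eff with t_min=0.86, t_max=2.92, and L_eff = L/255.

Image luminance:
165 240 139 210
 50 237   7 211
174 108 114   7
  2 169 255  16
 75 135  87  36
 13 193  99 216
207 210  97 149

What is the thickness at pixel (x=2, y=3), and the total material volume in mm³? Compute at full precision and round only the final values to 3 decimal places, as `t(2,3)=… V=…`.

t(2,3)=0.860 V=54.629

span = t_max - t_min = 2.92 - 0.86 = 2.060
L(2,3) = 255, L_eff = 255/255 = 1.000000
t(2,3) = 2.92 - 2.060·1.000000 = 0.860
Σt over all 7·4 pixels = 52.508
V = pitch²·Σt = 1.02²·52.508 = 54.629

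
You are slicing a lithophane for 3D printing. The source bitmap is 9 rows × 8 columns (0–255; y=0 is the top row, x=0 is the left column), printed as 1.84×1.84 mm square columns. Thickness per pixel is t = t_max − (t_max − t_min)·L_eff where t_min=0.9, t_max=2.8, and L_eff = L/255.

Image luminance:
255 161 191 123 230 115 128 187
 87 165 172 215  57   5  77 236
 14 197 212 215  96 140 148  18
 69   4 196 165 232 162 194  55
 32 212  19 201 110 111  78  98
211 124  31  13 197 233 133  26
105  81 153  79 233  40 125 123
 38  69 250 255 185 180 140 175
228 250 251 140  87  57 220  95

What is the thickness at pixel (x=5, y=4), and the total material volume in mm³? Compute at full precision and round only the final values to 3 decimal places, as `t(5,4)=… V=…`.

span = t_max - t_min = 2.8 - 0.9 = 1.900
L(5,4) = 111, L_eff = 111/255 = 0.435294
t(5,4) = 2.8 - 1.900·0.435294 = 1.973
Σt over all 9·8 pixels = 108603/850 ≈ 127.7682353
V = pitch²·Σt = 1.84²·108603/850 = 432.572

t(5,4)=1.973 V=432.572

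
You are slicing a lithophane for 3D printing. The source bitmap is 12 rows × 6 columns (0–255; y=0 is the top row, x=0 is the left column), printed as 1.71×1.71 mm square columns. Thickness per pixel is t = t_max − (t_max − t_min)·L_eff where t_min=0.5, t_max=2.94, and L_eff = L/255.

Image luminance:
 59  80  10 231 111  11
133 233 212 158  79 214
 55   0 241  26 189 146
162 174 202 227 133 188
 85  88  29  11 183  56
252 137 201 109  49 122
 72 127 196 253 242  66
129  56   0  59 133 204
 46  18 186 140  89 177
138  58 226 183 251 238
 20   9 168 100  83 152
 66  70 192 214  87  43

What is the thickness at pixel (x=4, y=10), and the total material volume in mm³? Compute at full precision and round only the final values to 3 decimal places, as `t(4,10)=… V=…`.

span = t_max - t_min = 2.94 - 0.5 = 2.440
L(4,10) = 83, L_eff = 83/255 = 0.325490
t(4,10) = 2.94 - 2.440·0.325490 = 2.146
Σt over all 12·6 pixels = 265051/2125 ≈ 124.7298824
V = pitch²·Σt = 1.71²·265051/2125 = 364.723

t(4,10)=2.146 V=364.723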